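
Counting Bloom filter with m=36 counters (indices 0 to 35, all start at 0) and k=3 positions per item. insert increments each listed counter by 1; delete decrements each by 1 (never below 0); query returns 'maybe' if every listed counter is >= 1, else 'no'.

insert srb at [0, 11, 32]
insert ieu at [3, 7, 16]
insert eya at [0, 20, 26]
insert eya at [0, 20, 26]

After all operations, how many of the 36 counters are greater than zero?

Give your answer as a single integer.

Step 1: insert srb at [0, 11, 32] -> counters=[1,0,0,0,0,0,0,0,0,0,0,1,0,0,0,0,0,0,0,0,0,0,0,0,0,0,0,0,0,0,0,0,1,0,0,0]
Step 2: insert ieu at [3, 7, 16] -> counters=[1,0,0,1,0,0,0,1,0,0,0,1,0,0,0,0,1,0,0,0,0,0,0,0,0,0,0,0,0,0,0,0,1,0,0,0]
Step 3: insert eya at [0, 20, 26] -> counters=[2,0,0,1,0,0,0,1,0,0,0,1,0,0,0,0,1,0,0,0,1,0,0,0,0,0,1,0,0,0,0,0,1,0,0,0]
Step 4: insert eya at [0, 20, 26] -> counters=[3,0,0,1,0,0,0,1,0,0,0,1,0,0,0,0,1,0,0,0,2,0,0,0,0,0,2,0,0,0,0,0,1,0,0,0]
Final counters=[3,0,0,1,0,0,0,1,0,0,0,1,0,0,0,0,1,0,0,0,2,0,0,0,0,0,2,0,0,0,0,0,1,0,0,0] -> 8 nonzero

Answer: 8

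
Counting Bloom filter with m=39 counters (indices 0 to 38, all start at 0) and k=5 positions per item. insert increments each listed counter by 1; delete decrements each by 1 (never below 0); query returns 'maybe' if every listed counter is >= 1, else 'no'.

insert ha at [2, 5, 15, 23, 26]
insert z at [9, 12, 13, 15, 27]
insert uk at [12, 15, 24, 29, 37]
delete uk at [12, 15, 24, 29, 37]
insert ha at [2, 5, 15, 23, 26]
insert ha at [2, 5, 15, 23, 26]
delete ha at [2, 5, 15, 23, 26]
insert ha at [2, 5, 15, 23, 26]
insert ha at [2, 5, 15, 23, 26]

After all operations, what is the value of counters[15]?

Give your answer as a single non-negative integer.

Step 1: insert ha at [2, 5, 15, 23, 26] -> counters=[0,0,1,0,0,1,0,0,0,0,0,0,0,0,0,1,0,0,0,0,0,0,0,1,0,0,1,0,0,0,0,0,0,0,0,0,0,0,0]
Step 2: insert z at [9, 12, 13, 15, 27] -> counters=[0,0,1,0,0,1,0,0,0,1,0,0,1,1,0,2,0,0,0,0,0,0,0,1,0,0,1,1,0,0,0,0,0,0,0,0,0,0,0]
Step 3: insert uk at [12, 15, 24, 29, 37] -> counters=[0,0,1,0,0,1,0,0,0,1,0,0,2,1,0,3,0,0,0,0,0,0,0,1,1,0,1,1,0,1,0,0,0,0,0,0,0,1,0]
Step 4: delete uk at [12, 15, 24, 29, 37] -> counters=[0,0,1,0,0,1,0,0,0,1,0,0,1,1,0,2,0,0,0,0,0,0,0,1,0,0,1,1,0,0,0,0,0,0,0,0,0,0,0]
Step 5: insert ha at [2, 5, 15, 23, 26] -> counters=[0,0,2,0,0,2,0,0,0,1,0,0,1,1,0,3,0,0,0,0,0,0,0,2,0,0,2,1,0,0,0,0,0,0,0,0,0,0,0]
Step 6: insert ha at [2, 5, 15, 23, 26] -> counters=[0,0,3,0,0,3,0,0,0,1,0,0,1,1,0,4,0,0,0,0,0,0,0,3,0,0,3,1,0,0,0,0,0,0,0,0,0,0,0]
Step 7: delete ha at [2, 5, 15, 23, 26] -> counters=[0,0,2,0,0,2,0,0,0,1,0,0,1,1,0,3,0,0,0,0,0,0,0,2,0,0,2,1,0,0,0,0,0,0,0,0,0,0,0]
Step 8: insert ha at [2, 5, 15, 23, 26] -> counters=[0,0,3,0,0,3,0,0,0,1,0,0,1,1,0,4,0,0,0,0,0,0,0,3,0,0,3,1,0,0,0,0,0,0,0,0,0,0,0]
Step 9: insert ha at [2, 5, 15, 23, 26] -> counters=[0,0,4,0,0,4,0,0,0,1,0,0,1,1,0,5,0,0,0,0,0,0,0,4,0,0,4,1,0,0,0,0,0,0,0,0,0,0,0]
Final counters=[0,0,4,0,0,4,0,0,0,1,0,0,1,1,0,5,0,0,0,0,0,0,0,4,0,0,4,1,0,0,0,0,0,0,0,0,0,0,0] -> counters[15]=5

Answer: 5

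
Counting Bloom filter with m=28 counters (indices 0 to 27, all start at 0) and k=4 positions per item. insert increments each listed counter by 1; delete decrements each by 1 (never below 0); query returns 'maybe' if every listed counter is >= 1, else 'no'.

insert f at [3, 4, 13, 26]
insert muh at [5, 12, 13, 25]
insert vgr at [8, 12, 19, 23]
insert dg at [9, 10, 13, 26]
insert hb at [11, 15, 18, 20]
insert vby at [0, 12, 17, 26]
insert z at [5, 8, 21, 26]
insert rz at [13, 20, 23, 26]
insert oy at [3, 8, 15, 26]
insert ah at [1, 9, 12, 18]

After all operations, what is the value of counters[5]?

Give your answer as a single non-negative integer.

Answer: 2

Derivation:
Step 1: insert f at [3, 4, 13, 26] -> counters=[0,0,0,1,1,0,0,0,0,0,0,0,0,1,0,0,0,0,0,0,0,0,0,0,0,0,1,0]
Step 2: insert muh at [5, 12, 13, 25] -> counters=[0,0,0,1,1,1,0,0,0,0,0,0,1,2,0,0,0,0,0,0,0,0,0,0,0,1,1,0]
Step 3: insert vgr at [8, 12, 19, 23] -> counters=[0,0,0,1,1,1,0,0,1,0,0,0,2,2,0,0,0,0,0,1,0,0,0,1,0,1,1,0]
Step 4: insert dg at [9, 10, 13, 26] -> counters=[0,0,0,1,1,1,0,0,1,1,1,0,2,3,0,0,0,0,0,1,0,0,0,1,0,1,2,0]
Step 5: insert hb at [11, 15, 18, 20] -> counters=[0,0,0,1,1,1,0,0,1,1,1,1,2,3,0,1,0,0,1,1,1,0,0,1,0,1,2,0]
Step 6: insert vby at [0, 12, 17, 26] -> counters=[1,0,0,1,1,1,0,0,1,1,1,1,3,3,0,1,0,1,1,1,1,0,0,1,0,1,3,0]
Step 7: insert z at [5, 8, 21, 26] -> counters=[1,0,0,1,1,2,0,0,2,1,1,1,3,3,0,1,0,1,1,1,1,1,0,1,0,1,4,0]
Step 8: insert rz at [13, 20, 23, 26] -> counters=[1,0,0,1,1,2,0,0,2,1,1,1,3,4,0,1,0,1,1,1,2,1,0,2,0,1,5,0]
Step 9: insert oy at [3, 8, 15, 26] -> counters=[1,0,0,2,1,2,0,0,3,1,1,1,3,4,0,2,0,1,1,1,2,1,0,2,0,1,6,0]
Step 10: insert ah at [1, 9, 12, 18] -> counters=[1,1,0,2,1,2,0,0,3,2,1,1,4,4,0,2,0,1,2,1,2,1,0,2,0,1,6,0]
Final counters=[1,1,0,2,1,2,0,0,3,2,1,1,4,4,0,2,0,1,2,1,2,1,0,2,0,1,6,0] -> counters[5]=2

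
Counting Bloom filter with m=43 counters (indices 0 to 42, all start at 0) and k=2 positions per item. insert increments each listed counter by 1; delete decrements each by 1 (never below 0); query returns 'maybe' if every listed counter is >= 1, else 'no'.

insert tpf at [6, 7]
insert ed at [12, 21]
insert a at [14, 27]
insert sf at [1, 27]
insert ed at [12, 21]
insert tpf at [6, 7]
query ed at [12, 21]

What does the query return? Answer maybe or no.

Step 1: insert tpf at [6, 7] -> counters=[0,0,0,0,0,0,1,1,0,0,0,0,0,0,0,0,0,0,0,0,0,0,0,0,0,0,0,0,0,0,0,0,0,0,0,0,0,0,0,0,0,0,0]
Step 2: insert ed at [12, 21] -> counters=[0,0,0,0,0,0,1,1,0,0,0,0,1,0,0,0,0,0,0,0,0,1,0,0,0,0,0,0,0,0,0,0,0,0,0,0,0,0,0,0,0,0,0]
Step 3: insert a at [14, 27] -> counters=[0,0,0,0,0,0,1,1,0,0,0,0,1,0,1,0,0,0,0,0,0,1,0,0,0,0,0,1,0,0,0,0,0,0,0,0,0,0,0,0,0,0,0]
Step 4: insert sf at [1, 27] -> counters=[0,1,0,0,0,0,1,1,0,0,0,0,1,0,1,0,0,0,0,0,0,1,0,0,0,0,0,2,0,0,0,0,0,0,0,0,0,0,0,0,0,0,0]
Step 5: insert ed at [12, 21] -> counters=[0,1,0,0,0,0,1,1,0,0,0,0,2,0,1,0,0,0,0,0,0,2,0,0,0,0,0,2,0,0,0,0,0,0,0,0,0,0,0,0,0,0,0]
Step 6: insert tpf at [6, 7] -> counters=[0,1,0,0,0,0,2,2,0,0,0,0,2,0,1,0,0,0,0,0,0,2,0,0,0,0,0,2,0,0,0,0,0,0,0,0,0,0,0,0,0,0,0]
Query ed: check counters[12]=2 counters[21]=2 -> maybe

Answer: maybe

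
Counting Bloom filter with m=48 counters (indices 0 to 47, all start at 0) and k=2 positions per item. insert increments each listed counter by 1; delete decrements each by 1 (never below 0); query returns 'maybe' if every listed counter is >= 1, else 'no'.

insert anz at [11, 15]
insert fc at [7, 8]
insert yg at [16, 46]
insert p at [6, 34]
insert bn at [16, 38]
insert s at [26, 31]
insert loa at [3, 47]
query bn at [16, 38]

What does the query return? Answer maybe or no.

Step 1: insert anz at [11, 15] -> counters=[0,0,0,0,0,0,0,0,0,0,0,1,0,0,0,1,0,0,0,0,0,0,0,0,0,0,0,0,0,0,0,0,0,0,0,0,0,0,0,0,0,0,0,0,0,0,0,0]
Step 2: insert fc at [7, 8] -> counters=[0,0,0,0,0,0,0,1,1,0,0,1,0,0,0,1,0,0,0,0,0,0,0,0,0,0,0,0,0,0,0,0,0,0,0,0,0,0,0,0,0,0,0,0,0,0,0,0]
Step 3: insert yg at [16, 46] -> counters=[0,0,0,0,0,0,0,1,1,0,0,1,0,0,0,1,1,0,0,0,0,0,0,0,0,0,0,0,0,0,0,0,0,0,0,0,0,0,0,0,0,0,0,0,0,0,1,0]
Step 4: insert p at [6, 34] -> counters=[0,0,0,0,0,0,1,1,1,0,0,1,0,0,0,1,1,0,0,0,0,0,0,0,0,0,0,0,0,0,0,0,0,0,1,0,0,0,0,0,0,0,0,0,0,0,1,0]
Step 5: insert bn at [16, 38] -> counters=[0,0,0,0,0,0,1,1,1,0,0,1,0,0,0,1,2,0,0,0,0,0,0,0,0,0,0,0,0,0,0,0,0,0,1,0,0,0,1,0,0,0,0,0,0,0,1,0]
Step 6: insert s at [26, 31] -> counters=[0,0,0,0,0,0,1,1,1,0,0,1,0,0,0,1,2,0,0,0,0,0,0,0,0,0,1,0,0,0,0,1,0,0,1,0,0,0,1,0,0,0,0,0,0,0,1,0]
Step 7: insert loa at [3, 47] -> counters=[0,0,0,1,0,0,1,1,1,0,0,1,0,0,0,1,2,0,0,0,0,0,0,0,0,0,1,0,0,0,0,1,0,0,1,0,0,0,1,0,0,0,0,0,0,0,1,1]
Query bn: check counters[16]=2 counters[38]=1 -> maybe

Answer: maybe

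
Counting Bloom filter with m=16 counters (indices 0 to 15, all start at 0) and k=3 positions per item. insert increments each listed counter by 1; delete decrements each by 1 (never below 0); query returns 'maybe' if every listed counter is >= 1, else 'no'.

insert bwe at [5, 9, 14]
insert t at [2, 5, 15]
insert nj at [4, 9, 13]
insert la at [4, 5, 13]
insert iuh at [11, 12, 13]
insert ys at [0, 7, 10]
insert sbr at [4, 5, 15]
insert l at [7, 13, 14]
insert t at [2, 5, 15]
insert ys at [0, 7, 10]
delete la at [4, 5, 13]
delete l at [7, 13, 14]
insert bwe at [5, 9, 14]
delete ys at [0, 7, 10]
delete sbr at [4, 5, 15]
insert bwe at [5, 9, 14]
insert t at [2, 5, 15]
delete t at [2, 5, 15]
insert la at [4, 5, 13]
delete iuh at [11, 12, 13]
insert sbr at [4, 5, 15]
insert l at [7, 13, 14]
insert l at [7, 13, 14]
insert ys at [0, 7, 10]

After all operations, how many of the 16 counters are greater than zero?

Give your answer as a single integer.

Answer: 10

Derivation:
Step 1: insert bwe at [5, 9, 14] -> counters=[0,0,0,0,0,1,0,0,0,1,0,0,0,0,1,0]
Step 2: insert t at [2, 5, 15] -> counters=[0,0,1,0,0,2,0,0,0,1,0,0,0,0,1,1]
Step 3: insert nj at [4, 9, 13] -> counters=[0,0,1,0,1,2,0,0,0,2,0,0,0,1,1,1]
Step 4: insert la at [4, 5, 13] -> counters=[0,0,1,0,2,3,0,0,0,2,0,0,0,2,1,1]
Step 5: insert iuh at [11, 12, 13] -> counters=[0,0,1,0,2,3,0,0,0,2,0,1,1,3,1,1]
Step 6: insert ys at [0, 7, 10] -> counters=[1,0,1,0,2,3,0,1,0,2,1,1,1,3,1,1]
Step 7: insert sbr at [4, 5, 15] -> counters=[1,0,1,0,3,4,0,1,0,2,1,1,1,3,1,2]
Step 8: insert l at [7, 13, 14] -> counters=[1,0,1,0,3,4,0,2,0,2,1,1,1,4,2,2]
Step 9: insert t at [2, 5, 15] -> counters=[1,0,2,0,3,5,0,2,0,2,1,1,1,4,2,3]
Step 10: insert ys at [0, 7, 10] -> counters=[2,0,2,0,3,5,0,3,0,2,2,1,1,4,2,3]
Step 11: delete la at [4, 5, 13] -> counters=[2,0,2,0,2,4,0,3,0,2,2,1,1,3,2,3]
Step 12: delete l at [7, 13, 14] -> counters=[2,0,2,0,2,4,0,2,0,2,2,1,1,2,1,3]
Step 13: insert bwe at [5, 9, 14] -> counters=[2,0,2,0,2,5,0,2,0,3,2,1,1,2,2,3]
Step 14: delete ys at [0, 7, 10] -> counters=[1,0,2,0,2,5,0,1,0,3,1,1,1,2,2,3]
Step 15: delete sbr at [4, 5, 15] -> counters=[1,0,2,0,1,4,0,1,0,3,1,1,1,2,2,2]
Step 16: insert bwe at [5, 9, 14] -> counters=[1,0,2,0,1,5,0,1,0,4,1,1,1,2,3,2]
Step 17: insert t at [2, 5, 15] -> counters=[1,0,3,0,1,6,0,1,0,4,1,1,1,2,3,3]
Step 18: delete t at [2, 5, 15] -> counters=[1,0,2,0,1,5,0,1,0,4,1,1,1,2,3,2]
Step 19: insert la at [4, 5, 13] -> counters=[1,0,2,0,2,6,0,1,0,4,1,1,1,3,3,2]
Step 20: delete iuh at [11, 12, 13] -> counters=[1,0,2,0,2,6,0,1,0,4,1,0,0,2,3,2]
Step 21: insert sbr at [4, 5, 15] -> counters=[1,0,2,0,3,7,0,1,0,4,1,0,0,2,3,3]
Step 22: insert l at [7, 13, 14] -> counters=[1,0,2,0,3,7,0,2,0,4,1,0,0,3,4,3]
Step 23: insert l at [7, 13, 14] -> counters=[1,0,2,0,3,7,0,3,0,4,1,0,0,4,5,3]
Step 24: insert ys at [0, 7, 10] -> counters=[2,0,2,0,3,7,0,4,0,4,2,0,0,4,5,3]
Final counters=[2,0,2,0,3,7,0,4,0,4,2,0,0,4,5,3] -> 10 nonzero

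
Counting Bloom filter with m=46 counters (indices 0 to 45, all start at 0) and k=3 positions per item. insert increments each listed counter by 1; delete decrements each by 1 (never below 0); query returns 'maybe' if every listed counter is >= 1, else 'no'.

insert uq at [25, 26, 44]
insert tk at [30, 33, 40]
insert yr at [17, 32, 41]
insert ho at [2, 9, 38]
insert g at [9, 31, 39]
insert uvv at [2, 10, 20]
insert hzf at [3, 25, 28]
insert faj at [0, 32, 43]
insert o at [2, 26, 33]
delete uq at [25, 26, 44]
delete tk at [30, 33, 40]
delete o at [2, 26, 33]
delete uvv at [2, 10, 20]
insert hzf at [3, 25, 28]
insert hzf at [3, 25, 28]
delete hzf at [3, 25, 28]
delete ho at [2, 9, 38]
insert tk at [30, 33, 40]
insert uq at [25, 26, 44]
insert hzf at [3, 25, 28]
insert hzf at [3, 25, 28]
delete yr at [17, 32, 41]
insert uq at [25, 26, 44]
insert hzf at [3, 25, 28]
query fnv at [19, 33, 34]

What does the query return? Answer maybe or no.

Answer: no

Derivation:
Step 1: insert uq at [25, 26, 44] -> counters=[0,0,0,0,0,0,0,0,0,0,0,0,0,0,0,0,0,0,0,0,0,0,0,0,0,1,1,0,0,0,0,0,0,0,0,0,0,0,0,0,0,0,0,0,1,0]
Step 2: insert tk at [30, 33, 40] -> counters=[0,0,0,0,0,0,0,0,0,0,0,0,0,0,0,0,0,0,0,0,0,0,0,0,0,1,1,0,0,0,1,0,0,1,0,0,0,0,0,0,1,0,0,0,1,0]
Step 3: insert yr at [17, 32, 41] -> counters=[0,0,0,0,0,0,0,0,0,0,0,0,0,0,0,0,0,1,0,0,0,0,0,0,0,1,1,0,0,0,1,0,1,1,0,0,0,0,0,0,1,1,0,0,1,0]
Step 4: insert ho at [2, 9, 38] -> counters=[0,0,1,0,0,0,0,0,0,1,0,0,0,0,0,0,0,1,0,0,0,0,0,0,0,1,1,0,0,0,1,0,1,1,0,0,0,0,1,0,1,1,0,0,1,0]
Step 5: insert g at [9, 31, 39] -> counters=[0,0,1,0,0,0,0,0,0,2,0,0,0,0,0,0,0,1,0,0,0,0,0,0,0,1,1,0,0,0,1,1,1,1,0,0,0,0,1,1,1,1,0,0,1,0]
Step 6: insert uvv at [2, 10, 20] -> counters=[0,0,2,0,0,0,0,0,0,2,1,0,0,0,0,0,0,1,0,0,1,0,0,0,0,1,1,0,0,0,1,1,1,1,0,0,0,0,1,1,1,1,0,0,1,0]
Step 7: insert hzf at [3, 25, 28] -> counters=[0,0,2,1,0,0,0,0,0,2,1,0,0,0,0,0,0,1,0,0,1,0,0,0,0,2,1,0,1,0,1,1,1,1,0,0,0,0,1,1,1,1,0,0,1,0]
Step 8: insert faj at [0, 32, 43] -> counters=[1,0,2,1,0,0,0,0,0,2,1,0,0,0,0,0,0,1,0,0,1,0,0,0,0,2,1,0,1,0,1,1,2,1,0,0,0,0,1,1,1,1,0,1,1,0]
Step 9: insert o at [2, 26, 33] -> counters=[1,0,3,1,0,0,0,0,0,2,1,0,0,0,0,0,0,1,0,0,1,0,0,0,0,2,2,0,1,0,1,1,2,2,0,0,0,0,1,1,1,1,0,1,1,0]
Step 10: delete uq at [25, 26, 44] -> counters=[1,0,3,1,0,0,0,0,0,2,1,0,0,0,0,0,0,1,0,0,1,0,0,0,0,1,1,0,1,0,1,1,2,2,0,0,0,0,1,1,1,1,0,1,0,0]
Step 11: delete tk at [30, 33, 40] -> counters=[1,0,3,1,0,0,0,0,0,2,1,0,0,0,0,0,0,1,0,0,1,0,0,0,0,1,1,0,1,0,0,1,2,1,0,0,0,0,1,1,0,1,0,1,0,0]
Step 12: delete o at [2, 26, 33] -> counters=[1,0,2,1,0,0,0,0,0,2,1,0,0,0,0,0,0,1,0,0,1,0,0,0,0,1,0,0,1,0,0,1,2,0,0,0,0,0,1,1,0,1,0,1,0,0]
Step 13: delete uvv at [2, 10, 20] -> counters=[1,0,1,1,0,0,0,0,0,2,0,0,0,0,0,0,0,1,0,0,0,0,0,0,0,1,0,0,1,0,0,1,2,0,0,0,0,0,1,1,0,1,0,1,0,0]
Step 14: insert hzf at [3, 25, 28] -> counters=[1,0,1,2,0,0,0,0,0,2,0,0,0,0,0,0,0,1,0,0,0,0,0,0,0,2,0,0,2,0,0,1,2,0,0,0,0,0,1,1,0,1,0,1,0,0]
Step 15: insert hzf at [3, 25, 28] -> counters=[1,0,1,3,0,0,0,0,0,2,0,0,0,0,0,0,0,1,0,0,0,0,0,0,0,3,0,0,3,0,0,1,2,0,0,0,0,0,1,1,0,1,0,1,0,0]
Step 16: delete hzf at [3, 25, 28] -> counters=[1,0,1,2,0,0,0,0,0,2,0,0,0,0,0,0,0,1,0,0,0,0,0,0,0,2,0,0,2,0,0,1,2,0,0,0,0,0,1,1,0,1,0,1,0,0]
Step 17: delete ho at [2, 9, 38] -> counters=[1,0,0,2,0,0,0,0,0,1,0,0,0,0,0,0,0,1,0,0,0,0,0,0,0,2,0,0,2,0,0,1,2,0,0,0,0,0,0,1,0,1,0,1,0,0]
Step 18: insert tk at [30, 33, 40] -> counters=[1,0,0,2,0,0,0,0,0,1,0,0,0,0,0,0,0,1,0,0,0,0,0,0,0,2,0,0,2,0,1,1,2,1,0,0,0,0,0,1,1,1,0,1,0,0]
Step 19: insert uq at [25, 26, 44] -> counters=[1,0,0,2,0,0,0,0,0,1,0,0,0,0,0,0,0,1,0,0,0,0,0,0,0,3,1,0,2,0,1,1,2,1,0,0,0,0,0,1,1,1,0,1,1,0]
Step 20: insert hzf at [3, 25, 28] -> counters=[1,0,0,3,0,0,0,0,0,1,0,0,0,0,0,0,0,1,0,0,0,0,0,0,0,4,1,0,3,0,1,1,2,1,0,0,0,0,0,1,1,1,0,1,1,0]
Step 21: insert hzf at [3, 25, 28] -> counters=[1,0,0,4,0,0,0,0,0,1,0,0,0,0,0,0,0,1,0,0,0,0,0,0,0,5,1,0,4,0,1,1,2,1,0,0,0,0,0,1,1,1,0,1,1,0]
Step 22: delete yr at [17, 32, 41] -> counters=[1,0,0,4,0,0,0,0,0,1,0,0,0,0,0,0,0,0,0,0,0,0,0,0,0,5,1,0,4,0,1,1,1,1,0,0,0,0,0,1,1,0,0,1,1,0]
Step 23: insert uq at [25, 26, 44] -> counters=[1,0,0,4,0,0,0,0,0,1,0,0,0,0,0,0,0,0,0,0,0,0,0,0,0,6,2,0,4,0,1,1,1,1,0,0,0,0,0,1,1,0,0,1,2,0]
Step 24: insert hzf at [3, 25, 28] -> counters=[1,0,0,5,0,0,0,0,0,1,0,0,0,0,0,0,0,0,0,0,0,0,0,0,0,7,2,0,5,0,1,1,1,1,0,0,0,0,0,1,1,0,0,1,2,0]
Query fnv: check counters[19]=0 counters[33]=1 counters[34]=0 -> no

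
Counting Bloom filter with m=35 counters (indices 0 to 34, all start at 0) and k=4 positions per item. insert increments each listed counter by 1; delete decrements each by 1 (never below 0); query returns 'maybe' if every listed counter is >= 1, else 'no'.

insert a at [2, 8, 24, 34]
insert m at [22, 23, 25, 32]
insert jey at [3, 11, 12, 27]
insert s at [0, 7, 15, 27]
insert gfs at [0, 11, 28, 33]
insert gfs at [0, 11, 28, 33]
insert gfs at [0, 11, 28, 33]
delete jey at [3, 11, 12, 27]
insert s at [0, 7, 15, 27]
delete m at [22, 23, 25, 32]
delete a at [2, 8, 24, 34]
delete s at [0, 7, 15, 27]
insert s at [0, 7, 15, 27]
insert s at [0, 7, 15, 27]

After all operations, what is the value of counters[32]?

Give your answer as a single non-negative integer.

Answer: 0

Derivation:
Step 1: insert a at [2, 8, 24, 34] -> counters=[0,0,1,0,0,0,0,0,1,0,0,0,0,0,0,0,0,0,0,0,0,0,0,0,1,0,0,0,0,0,0,0,0,0,1]
Step 2: insert m at [22, 23, 25, 32] -> counters=[0,0,1,0,0,0,0,0,1,0,0,0,0,0,0,0,0,0,0,0,0,0,1,1,1,1,0,0,0,0,0,0,1,0,1]
Step 3: insert jey at [3, 11, 12, 27] -> counters=[0,0,1,1,0,0,0,0,1,0,0,1,1,0,0,0,0,0,0,0,0,0,1,1,1,1,0,1,0,0,0,0,1,0,1]
Step 4: insert s at [0, 7, 15, 27] -> counters=[1,0,1,1,0,0,0,1,1,0,0,1,1,0,0,1,0,0,0,0,0,0,1,1,1,1,0,2,0,0,0,0,1,0,1]
Step 5: insert gfs at [0, 11, 28, 33] -> counters=[2,0,1,1,0,0,0,1,1,0,0,2,1,0,0,1,0,0,0,0,0,0,1,1,1,1,0,2,1,0,0,0,1,1,1]
Step 6: insert gfs at [0, 11, 28, 33] -> counters=[3,0,1,1,0,0,0,1,1,0,0,3,1,0,0,1,0,0,0,0,0,0,1,1,1,1,0,2,2,0,0,0,1,2,1]
Step 7: insert gfs at [0, 11, 28, 33] -> counters=[4,0,1,1,0,0,0,1,1,0,0,4,1,0,0,1,0,0,0,0,0,0,1,1,1,1,0,2,3,0,0,0,1,3,1]
Step 8: delete jey at [3, 11, 12, 27] -> counters=[4,0,1,0,0,0,0,1,1,0,0,3,0,0,0,1,0,0,0,0,0,0,1,1,1,1,0,1,3,0,0,0,1,3,1]
Step 9: insert s at [0, 7, 15, 27] -> counters=[5,0,1,0,0,0,0,2,1,0,0,3,0,0,0,2,0,0,0,0,0,0,1,1,1,1,0,2,3,0,0,0,1,3,1]
Step 10: delete m at [22, 23, 25, 32] -> counters=[5,0,1,0,0,0,0,2,1,0,0,3,0,0,0,2,0,0,0,0,0,0,0,0,1,0,0,2,3,0,0,0,0,3,1]
Step 11: delete a at [2, 8, 24, 34] -> counters=[5,0,0,0,0,0,0,2,0,0,0,3,0,0,0,2,0,0,0,0,0,0,0,0,0,0,0,2,3,0,0,0,0,3,0]
Step 12: delete s at [0, 7, 15, 27] -> counters=[4,0,0,0,0,0,0,1,0,0,0,3,0,0,0,1,0,0,0,0,0,0,0,0,0,0,0,1,3,0,0,0,0,3,0]
Step 13: insert s at [0, 7, 15, 27] -> counters=[5,0,0,0,0,0,0,2,0,0,0,3,0,0,0,2,0,0,0,0,0,0,0,0,0,0,0,2,3,0,0,0,0,3,0]
Step 14: insert s at [0, 7, 15, 27] -> counters=[6,0,0,0,0,0,0,3,0,0,0,3,0,0,0,3,0,0,0,0,0,0,0,0,0,0,0,3,3,0,0,0,0,3,0]
Final counters=[6,0,0,0,0,0,0,3,0,0,0,3,0,0,0,3,0,0,0,0,0,0,0,0,0,0,0,3,3,0,0,0,0,3,0] -> counters[32]=0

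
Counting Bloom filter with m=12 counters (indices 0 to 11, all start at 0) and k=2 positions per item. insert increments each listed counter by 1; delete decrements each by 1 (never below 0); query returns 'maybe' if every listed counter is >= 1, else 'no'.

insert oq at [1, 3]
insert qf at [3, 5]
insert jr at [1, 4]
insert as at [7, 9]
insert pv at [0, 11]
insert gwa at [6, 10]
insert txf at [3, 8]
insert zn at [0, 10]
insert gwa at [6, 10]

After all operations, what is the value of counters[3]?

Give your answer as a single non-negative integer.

Step 1: insert oq at [1, 3] -> counters=[0,1,0,1,0,0,0,0,0,0,0,0]
Step 2: insert qf at [3, 5] -> counters=[0,1,0,2,0,1,0,0,0,0,0,0]
Step 3: insert jr at [1, 4] -> counters=[0,2,0,2,1,1,0,0,0,0,0,0]
Step 4: insert as at [7, 9] -> counters=[0,2,0,2,1,1,0,1,0,1,0,0]
Step 5: insert pv at [0, 11] -> counters=[1,2,0,2,1,1,0,1,0,1,0,1]
Step 6: insert gwa at [6, 10] -> counters=[1,2,0,2,1,1,1,1,0,1,1,1]
Step 7: insert txf at [3, 8] -> counters=[1,2,0,3,1,1,1,1,1,1,1,1]
Step 8: insert zn at [0, 10] -> counters=[2,2,0,3,1,1,1,1,1,1,2,1]
Step 9: insert gwa at [6, 10] -> counters=[2,2,0,3,1,1,2,1,1,1,3,1]
Final counters=[2,2,0,3,1,1,2,1,1,1,3,1] -> counters[3]=3

Answer: 3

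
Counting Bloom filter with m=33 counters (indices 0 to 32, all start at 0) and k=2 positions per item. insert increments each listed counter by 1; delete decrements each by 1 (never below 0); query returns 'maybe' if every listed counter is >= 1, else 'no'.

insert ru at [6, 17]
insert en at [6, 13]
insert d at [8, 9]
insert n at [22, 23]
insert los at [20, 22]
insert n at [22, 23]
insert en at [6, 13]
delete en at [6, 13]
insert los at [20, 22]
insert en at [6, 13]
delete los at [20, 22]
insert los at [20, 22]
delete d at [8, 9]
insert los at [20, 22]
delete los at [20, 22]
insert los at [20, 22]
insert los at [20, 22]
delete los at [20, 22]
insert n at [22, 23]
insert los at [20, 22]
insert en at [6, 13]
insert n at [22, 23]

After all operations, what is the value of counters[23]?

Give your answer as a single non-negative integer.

Step 1: insert ru at [6, 17] -> counters=[0,0,0,0,0,0,1,0,0,0,0,0,0,0,0,0,0,1,0,0,0,0,0,0,0,0,0,0,0,0,0,0,0]
Step 2: insert en at [6, 13] -> counters=[0,0,0,0,0,0,2,0,0,0,0,0,0,1,0,0,0,1,0,0,0,0,0,0,0,0,0,0,0,0,0,0,0]
Step 3: insert d at [8, 9] -> counters=[0,0,0,0,0,0,2,0,1,1,0,0,0,1,0,0,0,1,0,0,0,0,0,0,0,0,0,0,0,0,0,0,0]
Step 4: insert n at [22, 23] -> counters=[0,0,0,0,0,0,2,0,1,1,0,0,0,1,0,0,0,1,0,0,0,0,1,1,0,0,0,0,0,0,0,0,0]
Step 5: insert los at [20, 22] -> counters=[0,0,0,0,0,0,2,0,1,1,0,0,0,1,0,0,0,1,0,0,1,0,2,1,0,0,0,0,0,0,0,0,0]
Step 6: insert n at [22, 23] -> counters=[0,0,0,0,0,0,2,0,1,1,0,0,0,1,0,0,0,1,0,0,1,0,3,2,0,0,0,0,0,0,0,0,0]
Step 7: insert en at [6, 13] -> counters=[0,0,0,0,0,0,3,0,1,1,0,0,0,2,0,0,0,1,0,0,1,0,3,2,0,0,0,0,0,0,0,0,0]
Step 8: delete en at [6, 13] -> counters=[0,0,0,0,0,0,2,0,1,1,0,0,0,1,0,0,0,1,0,0,1,0,3,2,0,0,0,0,0,0,0,0,0]
Step 9: insert los at [20, 22] -> counters=[0,0,0,0,0,0,2,0,1,1,0,0,0,1,0,0,0,1,0,0,2,0,4,2,0,0,0,0,0,0,0,0,0]
Step 10: insert en at [6, 13] -> counters=[0,0,0,0,0,0,3,0,1,1,0,0,0,2,0,0,0,1,0,0,2,0,4,2,0,0,0,0,0,0,0,0,0]
Step 11: delete los at [20, 22] -> counters=[0,0,0,0,0,0,3,0,1,1,0,0,0,2,0,0,0,1,0,0,1,0,3,2,0,0,0,0,0,0,0,0,0]
Step 12: insert los at [20, 22] -> counters=[0,0,0,0,0,0,3,0,1,1,0,0,0,2,0,0,0,1,0,0,2,0,4,2,0,0,0,0,0,0,0,0,0]
Step 13: delete d at [8, 9] -> counters=[0,0,0,0,0,0,3,0,0,0,0,0,0,2,0,0,0,1,0,0,2,0,4,2,0,0,0,0,0,0,0,0,0]
Step 14: insert los at [20, 22] -> counters=[0,0,0,0,0,0,3,0,0,0,0,0,0,2,0,0,0,1,0,0,3,0,5,2,0,0,0,0,0,0,0,0,0]
Step 15: delete los at [20, 22] -> counters=[0,0,0,0,0,0,3,0,0,0,0,0,0,2,0,0,0,1,0,0,2,0,4,2,0,0,0,0,0,0,0,0,0]
Step 16: insert los at [20, 22] -> counters=[0,0,0,0,0,0,3,0,0,0,0,0,0,2,0,0,0,1,0,0,3,0,5,2,0,0,0,0,0,0,0,0,0]
Step 17: insert los at [20, 22] -> counters=[0,0,0,0,0,0,3,0,0,0,0,0,0,2,0,0,0,1,0,0,4,0,6,2,0,0,0,0,0,0,0,0,0]
Step 18: delete los at [20, 22] -> counters=[0,0,0,0,0,0,3,0,0,0,0,0,0,2,0,0,0,1,0,0,3,0,5,2,0,0,0,0,0,0,0,0,0]
Step 19: insert n at [22, 23] -> counters=[0,0,0,0,0,0,3,0,0,0,0,0,0,2,0,0,0,1,0,0,3,0,6,3,0,0,0,0,0,0,0,0,0]
Step 20: insert los at [20, 22] -> counters=[0,0,0,0,0,0,3,0,0,0,0,0,0,2,0,0,0,1,0,0,4,0,7,3,0,0,0,0,0,0,0,0,0]
Step 21: insert en at [6, 13] -> counters=[0,0,0,0,0,0,4,0,0,0,0,0,0,3,0,0,0,1,0,0,4,0,7,3,0,0,0,0,0,0,0,0,0]
Step 22: insert n at [22, 23] -> counters=[0,0,0,0,0,0,4,0,0,0,0,0,0,3,0,0,0,1,0,0,4,0,8,4,0,0,0,0,0,0,0,0,0]
Final counters=[0,0,0,0,0,0,4,0,0,0,0,0,0,3,0,0,0,1,0,0,4,0,8,4,0,0,0,0,0,0,0,0,0] -> counters[23]=4

Answer: 4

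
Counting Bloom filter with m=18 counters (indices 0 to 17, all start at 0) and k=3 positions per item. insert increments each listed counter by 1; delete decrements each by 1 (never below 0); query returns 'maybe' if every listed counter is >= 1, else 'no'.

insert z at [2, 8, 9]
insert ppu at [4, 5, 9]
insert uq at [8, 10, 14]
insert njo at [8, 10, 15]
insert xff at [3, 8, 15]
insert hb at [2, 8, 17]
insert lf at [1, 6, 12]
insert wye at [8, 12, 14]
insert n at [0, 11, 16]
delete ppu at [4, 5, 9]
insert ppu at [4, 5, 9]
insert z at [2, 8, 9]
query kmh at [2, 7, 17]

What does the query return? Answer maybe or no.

Answer: no

Derivation:
Step 1: insert z at [2, 8, 9] -> counters=[0,0,1,0,0,0,0,0,1,1,0,0,0,0,0,0,0,0]
Step 2: insert ppu at [4, 5, 9] -> counters=[0,0,1,0,1,1,0,0,1,2,0,0,0,0,0,0,0,0]
Step 3: insert uq at [8, 10, 14] -> counters=[0,0,1,0,1,1,0,0,2,2,1,0,0,0,1,0,0,0]
Step 4: insert njo at [8, 10, 15] -> counters=[0,0,1,0,1,1,0,0,3,2,2,0,0,0,1,1,0,0]
Step 5: insert xff at [3, 8, 15] -> counters=[0,0,1,1,1,1,0,0,4,2,2,0,0,0,1,2,0,0]
Step 6: insert hb at [2, 8, 17] -> counters=[0,0,2,1,1,1,0,0,5,2,2,0,0,0,1,2,0,1]
Step 7: insert lf at [1, 6, 12] -> counters=[0,1,2,1,1,1,1,0,5,2,2,0,1,0,1,2,0,1]
Step 8: insert wye at [8, 12, 14] -> counters=[0,1,2,1,1,1,1,0,6,2,2,0,2,0,2,2,0,1]
Step 9: insert n at [0, 11, 16] -> counters=[1,1,2,1,1,1,1,0,6,2,2,1,2,0,2,2,1,1]
Step 10: delete ppu at [4, 5, 9] -> counters=[1,1,2,1,0,0,1,0,6,1,2,1,2,0,2,2,1,1]
Step 11: insert ppu at [4, 5, 9] -> counters=[1,1,2,1,1,1,1,0,6,2,2,1,2,0,2,2,1,1]
Step 12: insert z at [2, 8, 9] -> counters=[1,1,3,1,1,1,1,0,7,3,2,1,2,0,2,2,1,1]
Query kmh: check counters[2]=3 counters[7]=0 counters[17]=1 -> no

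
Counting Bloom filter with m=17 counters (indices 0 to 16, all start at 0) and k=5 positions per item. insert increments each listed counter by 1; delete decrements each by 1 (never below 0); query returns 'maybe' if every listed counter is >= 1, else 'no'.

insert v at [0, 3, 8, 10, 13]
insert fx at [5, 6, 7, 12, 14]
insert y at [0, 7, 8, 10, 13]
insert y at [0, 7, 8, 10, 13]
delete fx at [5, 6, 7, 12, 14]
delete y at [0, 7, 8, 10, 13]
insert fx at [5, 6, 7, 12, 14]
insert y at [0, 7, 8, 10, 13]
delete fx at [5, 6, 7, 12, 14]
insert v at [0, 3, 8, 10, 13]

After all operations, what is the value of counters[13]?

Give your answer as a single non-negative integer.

Step 1: insert v at [0, 3, 8, 10, 13] -> counters=[1,0,0,1,0,0,0,0,1,0,1,0,0,1,0,0,0]
Step 2: insert fx at [5, 6, 7, 12, 14] -> counters=[1,0,0,1,0,1,1,1,1,0,1,0,1,1,1,0,0]
Step 3: insert y at [0, 7, 8, 10, 13] -> counters=[2,0,0,1,0,1,1,2,2,0,2,0,1,2,1,0,0]
Step 4: insert y at [0, 7, 8, 10, 13] -> counters=[3,0,0,1,0,1,1,3,3,0,3,0,1,3,1,0,0]
Step 5: delete fx at [5, 6, 7, 12, 14] -> counters=[3,0,0,1,0,0,0,2,3,0,3,0,0,3,0,0,0]
Step 6: delete y at [0, 7, 8, 10, 13] -> counters=[2,0,0,1,0,0,0,1,2,0,2,0,0,2,0,0,0]
Step 7: insert fx at [5, 6, 7, 12, 14] -> counters=[2,0,0,1,0,1,1,2,2,0,2,0,1,2,1,0,0]
Step 8: insert y at [0, 7, 8, 10, 13] -> counters=[3,0,0,1,0,1,1,3,3,0,3,0,1,3,1,0,0]
Step 9: delete fx at [5, 6, 7, 12, 14] -> counters=[3,0,0,1,0,0,0,2,3,0,3,0,0,3,0,0,0]
Step 10: insert v at [0, 3, 8, 10, 13] -> counters=[4,0,0,2,0,0,0,2,4,0,4,0,0,4,0,0,0]
Final counters=[4,0,0,2,0,0,0,2,4,0,4,0,0,4,0,0,0] -> counters[13]=4

Answer: 4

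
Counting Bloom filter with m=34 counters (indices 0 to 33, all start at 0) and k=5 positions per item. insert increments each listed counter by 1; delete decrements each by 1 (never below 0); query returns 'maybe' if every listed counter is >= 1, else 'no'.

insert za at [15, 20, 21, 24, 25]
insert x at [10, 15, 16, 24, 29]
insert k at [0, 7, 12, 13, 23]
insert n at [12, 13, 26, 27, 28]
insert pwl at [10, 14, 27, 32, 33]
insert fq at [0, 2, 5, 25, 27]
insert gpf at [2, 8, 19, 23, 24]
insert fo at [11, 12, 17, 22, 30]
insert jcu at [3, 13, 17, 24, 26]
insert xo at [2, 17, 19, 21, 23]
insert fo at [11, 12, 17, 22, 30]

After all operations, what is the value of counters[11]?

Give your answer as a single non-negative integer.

Step 1: insert za at [15, 20, 21, 24, 25] -> counters=[0,0,0,0,0,0,0,0,0,0,0,0,0,0,0,1,0,0,0,0,1,1,0,0,1,1,0,0,0,0,0,0,0,0]
Step 2: insert x at [10, 15, 16, 24, 29] -> counters=[0,0,0,0,0,0,0,0,0,0,1,0,0,0,0,2,1,0,0,0,1,1,0,0,2,1,0,0,0,1,0,0,0,0]
Step 3: insert k at [0, 7, 12, 13, 23] -> counters=[1,0,0,0,0,0,0,1,0,0,1,0,1,1,0,2,1,0,0,0,1,1,0,1,2,1,0,0,0,1,0,0,0,0]
Step 4: insert n at [12, 13, 26, 27, 28] -> counters=[1,0,0,0,0,0,0,1,0,0,1,0,2,2,0,2,1,0,0,0,1,1,0,1,2,1,1,1,1,1,0,0,0,0]
Step 5: insert pwl at [10, 14, 27, 32, 33] -> counters=[1,0,0,0,0,0,0,1,0,0,2,0,2,2,1,2,1,0,0,0,1,1,0,1,2,1,1,2,1,1,0,0,1,1]
Step 6: insert fq at [0, 2, 5, 25, 27] -> counters=[2,0,1,0,0,1,0,1,0,0,2,0,2,2,1,2,1,0,0,0,1,1,0,1,2,2,1,3,1,1,0,0,1,1]
Step 7: insert gpf at [2, 8, 19, 23, 24] -> counters=[2,0,2,0,0,1,0,1,1,0,2,0,2,2,1,2,1,0,0,1,1,1,0,2,3,2,1,3,1,1,0,0,1,1]
Step 8: insert fo at [11, 12, 17, 22, 30] -> counters=[2,0,2,0,0,1,0,1,1,0,2,1,3,2,1,2,1,1,0,1,1,1,1,2,3,2,1,3,1,1,1,0,1,1]
Step 9: insert jcu at [3, 13, 17, 24, 26] -> counters=[2,0,2,1,0,1,0,1,1,0,2,1,3,3,1,2,1,2,0,1,1,1,1,2,4,2,2,3,1,1,1,0,1,1]
Step 10: insert xo at [2, 17, 19, 21, 23] -> counters=[2,0,3,1,0,1,0,1,1,0,2,1,3,3,1,2,1,3,0,2,1,2,1,3,4,2,2,3,1,1,1,0,1,1]
Step 11: insert fo at [11, 12, 17, 22, 30] -> counters=[2,0,3,1,0,1,0,1,1,0,2,2,4,3,1,2,1,4,0,2,1,2,2,3,4,2,2,3,1,1,2,0,1,1]
Final counters=[2,0,3,1,0,1,0,1,1,0,2,2,4,3,1,2,1,4,0,2,1,2,2,3,4,2,2,3,1,1,2,0,1,1] -> counters[11]=2

Answer: 2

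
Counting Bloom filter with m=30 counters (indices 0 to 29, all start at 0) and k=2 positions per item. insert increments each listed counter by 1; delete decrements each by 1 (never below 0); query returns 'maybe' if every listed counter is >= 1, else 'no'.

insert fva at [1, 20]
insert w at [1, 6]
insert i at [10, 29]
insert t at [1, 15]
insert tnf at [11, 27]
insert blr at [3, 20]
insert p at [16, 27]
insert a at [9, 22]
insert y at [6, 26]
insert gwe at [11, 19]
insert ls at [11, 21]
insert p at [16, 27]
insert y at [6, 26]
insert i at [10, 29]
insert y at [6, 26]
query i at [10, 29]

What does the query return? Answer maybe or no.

Step 1: insert fva at [1, 20] -> counters=[0,1,0,0,0,0,0,0,0,0,0,0,0,0,0,0,0,0,0,0,1,0,0,0,0,0,0,0,0,0]
Step 2: insert w at [1, 6] -> counters=[0,2,0,0,0,0,1,0,0,0,0,0,0,0,0,0,0,0,0,0,1,0,0,0,0,0,0,0,0,0]
Step 3: insert i at [10, 29] -> counters=[0,2,0,0,0,0,1,0,0,0,1,0,0,0,0,0,0,0,0,0,1,0,0,0,0,0,0,0,0,1]
Step 4: insert t at [1, 15] -> counters=[0,3,0,0,0,0,1,0,0,0,1,0,0,0,0,1,0,0,0,0,1,0,0,0,0,0,0,0,0,1]
Step 5: insert tnf at [11, 27] -> counters=[0,3,0,0,0,0,1,0,0,0,1,1,0,0,0,1,0,0,0,0,1,0,0,0,0,0,0,1,0,1]
Step 6: insert blr at [3, 20] -> counters=[0,3,0,1,0,0,1,0,0,0,1,1,0,0,0,1,0,0,0,0,2,0,0,0,0,0,0,1,0,1]
Step 7: insert p at [16, 27] -> counters=[0,3,0,1,0,0,1,0,0,0,1,1,0,0,0,1,1,0,0,0,2,0,0,0,0,0,0,2,0,1]
Step 8: insert a at [9, 22] -> counters=[0,3,0,1,0,0,1,0,0,1,1,1,0,0,0,1,1,0,0,0,2,0,1,0,0,0,0,2,0,1]
Step 9: insert y at [6, 26] -> counters=[0,3,0,1,0,0,2,0,0,1,1,1,0,0,0,1,1,0,0,0,2,0,1,0,0,0,1,2,0,1]
Step 10: insert gwe at [11, 19] -> counters=[0,3,0,1,0,0,2,0,0,1,1,2,0,0,0,1,1,0,0,1,2,0,1,0,0,0,1,2,0,1]
Step 11: insert ls at [11, 21] -> counters=[0,3,0,1,0,0,2,0,0,1,1,3,0,0,0,1,1,0,0,1,2,1,1,0,0,0,1,2,0,1]
Step 12: insert p at [16, 27] -> counters=[0,3,0,1,0,0,2,0,0,1,1,3,0,0,0,1,2,0,0,1,2,1,1,0,0,0,1,3,0,1]
Step 13: insert y at [6, 26] -> counters=[0,3,0,1,0,0,3,0,0,1,1,3,0,0,0,1,2,0,0,1,2,1,1,0,0,0,2,3,0,1]
Step 14: insert i at [10, 29] -> counters=[0,3,0,1,0,0,3,0,0,1,2,3,0,0,0,1,2,0,0,1,2,1,1,0,0,0,2,3,0,2]
Step 15: insert y at [6, 26] -> counters=[0,3,0,1,0,0,4,0,0,1,2,3,0,0,0,1,2,0,0,1,2,1,1,0,0,0,3,3,0,2]
Query i: check counters[10]=2 counters[29]=2 -> maybe

Answer: maybe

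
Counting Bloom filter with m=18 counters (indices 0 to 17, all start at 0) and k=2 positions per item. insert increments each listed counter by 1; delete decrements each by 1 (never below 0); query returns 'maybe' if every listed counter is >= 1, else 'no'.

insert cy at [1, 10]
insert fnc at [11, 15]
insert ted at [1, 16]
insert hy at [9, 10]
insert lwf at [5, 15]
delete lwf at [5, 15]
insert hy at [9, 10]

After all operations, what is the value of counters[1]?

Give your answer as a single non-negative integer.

Step 1: insert cy at [1, 10] -> counters=[0,1,0,0,0,0,0,0,0,0,1,0,0,0,0,0,0,0]
Step 2: insert fnc at [11, 15] -> counters=[0,1,0,0,0,0,0,0,0,0,1,1,0,0,0,1,0,0]
Step 3: insert ted at [1, 16] -> counters=[0,2,0,0,0,0,0,0,0,0,1,1,0,0,0,1,1,0]
Step 4: insert hy at [9, 10] -> counters=[0,2,0,0,0,0,0,0,0,1,2,1,0,0,0,1,1,0]
Step 5: insert lwf at [5, 15] -> counters=[0,2,0,0,0,1,0,0,0,1,2,1,0,0,0,2,1,0]
Step 6: delete lwf at [5, 15] -> counters=[0,2,0,0,0,0,0,0,0,1,2,1,0,0,0,1,1,0]
Step 7: insert hy at [9, 10] -> counters=[0,2,0,0,0,0,0,0,0,2,3,1,0,0,0,1,1,0]
Final counters=[0,2,0,0,0,0,0,0,0,2,3,1,0,0,0,1,1,0] -> counters[1]=2

Answer: 2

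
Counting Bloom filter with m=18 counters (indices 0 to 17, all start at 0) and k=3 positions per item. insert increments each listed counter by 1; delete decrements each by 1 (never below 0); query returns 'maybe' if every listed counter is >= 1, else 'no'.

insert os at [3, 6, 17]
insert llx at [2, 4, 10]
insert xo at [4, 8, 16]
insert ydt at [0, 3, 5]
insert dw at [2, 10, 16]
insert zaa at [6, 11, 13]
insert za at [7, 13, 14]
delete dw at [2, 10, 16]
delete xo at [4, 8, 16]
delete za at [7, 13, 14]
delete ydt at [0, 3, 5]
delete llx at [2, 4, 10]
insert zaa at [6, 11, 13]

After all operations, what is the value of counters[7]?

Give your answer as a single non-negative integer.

Answer: 0

Derivation:
Step 1: insert os at [3, 6, 17] -> counters=[0,0,0,1,0,0,1,0,0,0,0,0,0,0,0,0,0,1]
Step 2: insert llx at [2, 4, 10] -> counters=[0,0,1,1,1,0,1,0,0,0,1,0,0,0,0,0,0,1]
Step 3: insert xo at [4, 8, 16] -> counters=[0,0,1,1,2,0,1,0,1,0,1,0,0,0,0,0,1,1]
Step 4: insert ydt at [0, 3, 5] -> counters=[1,0,1,2,2,1,1,0,1,0,1,0,0,0,0,0,1,1]
Step 5: insert dw at [2, 10, 16] -> counters=[1,0,2,2,2,1,1,0,1,0,2,0,0,0,0,0,2,1]
Step 6: insert zaa at [6, 11, 13] -> counters=[1,0,2,2,2,1,2,0,1,0,2,1,0,1,0,0,2,1]
Step 7: insert za at [7, 13, 14] -> counters=[1,0,2,2,2,1,2,1,1,0,2,1,0,2,1,0,2,1]
Step 8: delete dw at [2, 10, 16] -> counters=[1,0,1,2,2,1,2,1,1,0,1,1,0,2,1,0,1,1]
Step 9: delete xo at [4, 8, 16] -> counters=[1,0,1,2,1,1,2,1,0,0,1,1,0,2,1,0,0,1]
Step 10: delete za at [7, 13, 14] -> counters=[1,0,1,2,1,1,2,0,0,0,1,1,0,1,0,0,0,1]
Step 11: delete ydt at [0, 3, 5] -> counters=[0,0,1,1,1,0,2,0,0,0,1,1,0,1,0,0,0,1]
Step 12: delete llx at [2, 4, 10] -> counters=[0,0,0,1,0,0,2,0,0,0,0,1,0,1,0,0,0,1]
Step 13: insert zaa at [6, 11, 13] -> counters=[0,0,0,1,0,0,3,0,0,0,0,2,0,2,0,0,0,1]
Final counters=[0,0,0,1,0,0,3,0,0,0,0,2,0,2,0,0,0,1] -> counters[7]=0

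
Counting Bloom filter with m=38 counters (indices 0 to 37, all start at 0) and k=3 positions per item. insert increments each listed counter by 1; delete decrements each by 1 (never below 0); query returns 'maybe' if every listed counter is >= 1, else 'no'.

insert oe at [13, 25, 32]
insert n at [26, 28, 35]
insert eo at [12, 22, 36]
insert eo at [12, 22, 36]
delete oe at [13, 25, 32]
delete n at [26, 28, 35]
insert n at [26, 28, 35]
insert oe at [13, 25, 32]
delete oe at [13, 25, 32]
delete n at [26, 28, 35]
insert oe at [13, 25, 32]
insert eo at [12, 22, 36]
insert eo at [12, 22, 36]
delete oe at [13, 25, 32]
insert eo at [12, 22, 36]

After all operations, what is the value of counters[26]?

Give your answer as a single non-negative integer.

Answer: 0

Derivation:
Step 1: insert oe at [13, 25, 32] -> counters=[0,0,0,0,0,0,0,0,0,0,0,0,0,1,0,0,0,0,0,0,0,0,0,0,0,1,0,0,0,0,0,0,1,0,0,0,0,0]
Step 2: insert n at [26, 28, 35] -> counters=[0,0,0,0,0,0,0,0,0,0,0,0,0,1,0,0,0,0,0,0,0,0,0,0,0,1,1,0,1,0,0,0,1,0,0,1,0,0]
Step 3: insert eo at [12, 22, 36] -> counters=[0,0,0,0,0,0,0,0,0,0,0,0,1,1,0,0,0,0,0,0,0,0,1,0,0,1,1,0,1,0,0,0,1,0,0,1,1,0]
Step 4: insert eo at [12, 22, 36] -> counters=[0,0,0,0,0,0,0,0,0,0,0,0,2,1,0,0,0,0,0,0,0,0,2,0,0,1,1,0,1,0,0,0,1,0,0,1,2,0]
Step 5: delete oe at [13, 25, 32] -> counters=[0,0,0,0,0,0,0,0,0,0,0,0,2,0,0,0,0,0,0,0,0,0,2,0,0,0,1,0,1,0,0,0,0,0,0,1,2,0]
Step 6: delete n at [26, 28, 35] -> counters=[0,0,0,0,0,0,0,0,0,0,0,0,2,0,0,0,0,0,0,0,0,0,2,0,0,0,0,0,0,0,0,0,0,0,0,0,2,0]
Step 7: insert n at [26, 28, 35] -> counters=[0,0,0,0,0,0,0,0,0,0,0,0,2,0,0,0,0,0,0,0,0,0,2,0,0,0,1,0,1,0,0,0,0,0,0,1,2,0]
Step 8: insert oe at [13, 25, 32] -> counters=[0,0,0,0,0,0,0,0,0,0,0,0,2,1,0,0,0,0,0,0,0,0,2,0,0,1,1,0,1,0,0,0,1,0,0,1,2,0]
Step 9: delete oe at [13, 25, 32] -> counters=[0,0,0,0,0,0,0,0,0,0,0,0,2,0,0,0,0,0,0,0,0,0,2,0,0,0,1,0,1,0,0,0,0,0,0,1,2,0]
Step 10: delete n at [26, 28, 35] -> counters=[0,0,0,0,0,0,0,0,0,0,0,0,2,0,0,0,0,0,0,0,0,0,2,0,0,0,0,0,0,0,0,0,0,0,0,0,2,0]
Step 11: insert oe at [13, 25, 32] -> counters=[0,0,0,0,0,0,0,0,0,0,0,0,2,1,0,0,0,0,0,0,0,0,2,0,0,1,0,0,0,0,0,0,1,0,0,0,2,0]
Step 12: insert eo at [12, 22, 36] -> counters=[0,0,0,0,0,0,0,0,0,0,0,0,3,1,0,0,0,0,0,0,0,0,3,0,0,1,0,0,0,0,0,0,1,0,0,0,3,0]
Step 13: insert eo at [12, 22, 36] -> counters=[0,0,0,0,0,0,0,0,0,0,0,0,4,1,0,0,0,0,0,0,0,0,4,0,0,1,0,0,0,0,0,0,1,0,0,0,4,0]
Step 14: delete oe at [13, 25, 32] -> counters=[0,0,0,0,0,0,0,0,0,0,0,0,4,0,0,0,0,0,0,0,0,0,4,0,0,0,0,0,0,0,0,0,0,0,0,0,4,0]
Step 15: insert eo at [12, 22, 36] -> counters=[0,0,0,0,0,0,0,0,0,0,0,0,5,0,0,0,0,0,0,0,0,0,5,0,0,0,0,0,0,0,0,0,0,0,0,0,5,0]
Final counters=[0,0,0,0,0,0,0,0,0,0,0,0,5,0,0,0,0,0,0,0,0,0,5,0,0,0,0,0,0,0,0,0,0,0,0,0,5,0] -> counters[26]=0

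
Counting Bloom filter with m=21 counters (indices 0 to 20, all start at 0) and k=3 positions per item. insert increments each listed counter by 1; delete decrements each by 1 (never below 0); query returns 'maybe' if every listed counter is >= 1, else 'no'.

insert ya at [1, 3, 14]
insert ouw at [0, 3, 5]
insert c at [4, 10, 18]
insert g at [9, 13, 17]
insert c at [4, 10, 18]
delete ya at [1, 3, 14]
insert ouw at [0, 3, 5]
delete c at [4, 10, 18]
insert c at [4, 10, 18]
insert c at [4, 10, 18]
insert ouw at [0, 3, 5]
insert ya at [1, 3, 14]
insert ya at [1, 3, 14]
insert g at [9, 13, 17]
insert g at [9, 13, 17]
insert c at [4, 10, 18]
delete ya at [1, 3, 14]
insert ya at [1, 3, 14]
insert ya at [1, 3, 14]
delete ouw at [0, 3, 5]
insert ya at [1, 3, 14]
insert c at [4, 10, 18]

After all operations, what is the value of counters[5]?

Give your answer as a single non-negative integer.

Answer: 2

Derivation:
Step 1: insert ya at [1, 3, 14] -> counters=[0,1,0,1,0,0,0,0,0,0,0,0,0,0,1,0,0,0,0,0,0]
Step 2: insert ouw at [0, 3, 5] -> counters=[1,1,0,2,0,1,0,0,0,0,0,0,0,0,1,0,0,0,0,0,0]
Step 3: insert c at [4, 10, 18] -> counters=[1,1,0,2,1,1,0,0,0,0,1,0,0,0,1,0,0,0,1,0,0]
Step 4: insert g at [9, 13, 17] -> counters=[1,1,0,2,1,1,0,0,0,1,1,0,0,1,1,0,0,1,1,0,0]
Step 5: insert c at [4, 10, 18] -> counters=[1,1,0,2,2,1,0,0,0,1,2,0,0,1,1,0,0,1,2,0,0]
Step 6: delete ya at [1, 3, 14] -> counters=[1,0,0,1,2,1,0,0,0,1,2,0,0,1,0,0,0,1,2,0,0]
Step 7: insert ouw at [0, 3, 5] -> counters=[2,0,0,2,2,2,0,0,0,1,2,0,0,1,0,0,0,1,2,0,0]
Step 8: delete c at [4, 10, 18] -> counters=[2,0,0,2,1,2,0,0,0,1,1,0,0,1,0,0,0,1,1,0,0]
Step 9: insert c at [4, 10, 18] -> counters=[2,0,0,2,2,2,0,0,0,1,2,0,0,1,0,0,0,1,2,0,0]
Step 10: insert c at [4, 10, 18] -> counters=[2,0,0,2,3,2,0,0,0,1,3,0,0,1,0,0,0,1,3,0,0]
Step 11: insert ouw at [0, 3, 5] -> counters=[3,0,0,3,3,3,0,0,0,1,3,0,0,1,0,0,0,1,3,0,0]
Step 12: insert ya at [1, 3, 14] -> counters=[3,1,0,4,3,3,0,0,0,1,3,0,0,1,1,0,0,1,3,0,0]
Step 13: insert ya at [1, 3, 14] -> counters=[3,2,0,5,3,3,0,0,0,1,3,0,0,1,2,0,0,1,3,0,0]
Step 14: insert g at [9, 13, 17] -> counters=[3,2,0,5,3,3,0,0,0,2,3,0,0,2,2,0,0,2,3,0,0]
Step 15: insert g at [9, 13, 17] -> counters=[3,2,0,5,3,3,0,0,0,3,3,0,0,3,2,0,0,3,3,0,0]
Step 16: insert c at [4, 10, 18] -> counters=[3,2,0,5,4,3,0,0,0,3,4,0,0,3,2,0,0,3,4,0,0]
Step 17: delete ya at [1, 3, 14] -> counters=[3,1,0,4,4,3,0,0,0,3,4,0,0,3,1,0,0,3,4,0,0]
Step 18: insert ya at [1, 3, 14] -> counters=[3,2,0,5,4,3,0,0,0,3,4,0,0,3,2,0,0,3,4,0,0]
Step 19: insert ya at [1, 3, 14] -> counters=[3,3,0,6,4,3,0,0,0,3,4,0,0,3,3,0,0,3,4,0,0]
Step 20: delete ouw at [0, 3, 5] -> counters=[2,3,0,5,4,2,0,0,0,3,4,0,0,3,3,0,0,3,4,0,0]
Step 21: insert ya at [1, 3, 14] -> counters=[2,4,0,6,4,2,0,0,0,3,4,0,0,3,4,0,0,3,4,0,0]
Step 22: insert c at [4, 10, 18] -> counters=[2,4,0,6,5,2,0,0,0,3,5,0,0,3,4,0,0,3,5,0,0]
Final counters=[2,4,0,6,5,2,0,0,0,3,5,0,0,3,4,0,0,3,5,0,0] -> counters[5]=2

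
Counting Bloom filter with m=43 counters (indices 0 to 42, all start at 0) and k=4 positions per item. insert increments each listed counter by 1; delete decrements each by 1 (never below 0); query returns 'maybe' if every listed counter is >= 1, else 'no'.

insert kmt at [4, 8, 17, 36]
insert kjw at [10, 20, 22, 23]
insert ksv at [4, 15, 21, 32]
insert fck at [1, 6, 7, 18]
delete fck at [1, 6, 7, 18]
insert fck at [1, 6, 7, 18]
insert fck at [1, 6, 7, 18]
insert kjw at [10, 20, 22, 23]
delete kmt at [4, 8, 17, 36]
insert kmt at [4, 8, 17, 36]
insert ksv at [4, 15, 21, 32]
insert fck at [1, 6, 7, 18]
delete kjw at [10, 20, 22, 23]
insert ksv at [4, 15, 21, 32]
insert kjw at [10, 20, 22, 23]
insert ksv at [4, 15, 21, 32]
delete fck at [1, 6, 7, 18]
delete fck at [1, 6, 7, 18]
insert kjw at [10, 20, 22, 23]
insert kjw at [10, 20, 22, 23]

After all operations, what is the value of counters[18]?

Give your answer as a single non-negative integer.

Step 1: insert kmt at [4, 8, 17, 36] -> counters=[0,0,0,0,1,0,0,0,1,0,0,0,0,0,0,0,0,1,0,0,0,0,0,0,0,0,0,0,0,0,0,0,0,0,0,0,1,0,0,0,0,0,0]
Step 2: insert kjw at [10, 20, 22, 23] -> counters=[0,0,0,0,1,0,0,0,1,0,1,0,0,0,0,0,0,1,0,0,1,0,1,1,0,0,0,0,0,0,0,0,0,0,0,0,1,0,0,0,0,0,0]
Step 3: insert ksv at [4, 15, 21, 32] -> counters=[0,0,0,0,2,0,0,0,1,0,1,0,0,0,0,1,0,1,0,0,1,1,1,1,0,0,0,0,0,0,0,0,1,0,0,0,1,0,0,0,0,0,0]
Step 4: insert fck at [1, 6, 7, 18] -> counters=[0,1,0,0,2,0,1,1,1,0,1,0,0,0,0,1,0,1,1,0,1,1,1,1,0,0,0,0,0,0,0,0,1,0,0,0,1,0,0,0,0,0,0]
Step 5: delete fck at [1, 6, 7, 18] -> counters=[0,0,0,0,2,0,0,0,1,0,1,0,0,0,0,1,0,1,0,0,1,1,1,1,0,0,0,0,0,0,0,0,1,0,0,0,1,0,0,0,0,0,0]
Step 6: insert fck at [1, 6, 7, 18] -> counters=[0,1,0,0,2,0,1,1,1,0,1,0,0,0,0,1,0,1,1,0,1,1,1,1,0,0,0,0,0,0,0,0,1,0,0,0,1,0,0,0,0,0,0]
Step 7: insert fck at [1, 6, 7, 18] -> counters=[0,2,0,0,2,0,2,2,1,0,1,0,0,0,0,1,0,1,2,0,1,1,1,1,0,0,0,0,0,0,0,0,1,0,0,0,1,0,0,0,0,0,0]
Step 8: insert kjw at [10, 20, 22, 23] -> counters=[0,2,0,0,2,0,2,2,1,0,2,0,0,0,0,1,0,1,2,0,2,1,2,2,0,0,0,0,0,0,0,0,1,0,0,0,1,0,0,0,0,0,0]
Step 9: delete kmt at [4, 8, 17, 36] -> counters=[0,2,0,0,1,0,2,2,0,0,2,0,0,0,0,1,0,0,2,0,2,1,2,2,0,0,0,0,0,0,0,0,1,0,0,0,0,0,0,0,0,0,0]
Step 10: insert kmt at [4, 8, 17, 36] -> counters=[0,2,0,0,2,0,2,2,1,0,2,0,0,0,0,1,0,1,2,0,2,1,2,2,0,0,0,0,0,0,0,0,1,0,0,0,1,0,0,0,0,0,0]
Step 11: insert ksv at [4, 15, 21, 32] -> counters=[0,2,0,0,3,0,2,2,1,0,2,0,0,0,0,2,0,1,2,0,2,2,2,2,0,0,0,0,0,0,0,0,2,0,0,0,1,0,0,0,0,0,0]
Step 12: insert fck at [1, 6, 7, 18] -> counters=[0,3,0,0,3,0,3,3,1,0,2,0,0,0,0,2,0,1,3,0,2,2,2,2,0,0,0,0,0,0,0,0,2,0,0,0,1,0,0,0,0,0,0]
Step 13: delete kjw at [10, 20, 22, 23] -> counters=[0,3,0,0,3,0,3,3,1,0,1,0,0,0,0,2,0,1,3,0,1,2,1,1,0,0,0,0,0,0,0,0,2,0,0,0,1,0,0,0,0,0,0]
Step 14: insert ksv at [4, 15, 21, 32] -> counters=[0,3,0,0,4,0,3,3,1,0,1,0,0,0,0,3,0,1,3,0,1,3,1,1,0,0,0,0,0,0,0,0,3,0,0,0,1,0,0,0,0,0,0]
Step 15: insert kjw at [10, 20, 22, 23] -> counters=[0,3,0,0,4,0,3,3,1,0,2,0,0,0,0,3,0,1,3,0,2,3,2,2,0,0,0,0,0,0,0,0,3,0,0,0,1,0,0,0,0,0,0]
Step 16: insert ksv at [4, 15, 21, 32] -> counters=[0,3,0,0,5,0,3,3,1,0,2,0,0,0,0,4,0,1,3,0,2,4,2,2,0,0,0,0,0,0,0,0,4,0,0,0,1,0,0,0,0,0,0]
Step 17: delete fck at [1, 6, 7, 18] -> counters=[0,2,0,0,5,0,2,2,1,0,2,0,0,0,0,4,0,1,2,0,2,4,2,2,0,0,0,0,0,0,0,0,4,0,0,0,1,0,0,0,0,0,0]
Step 18: delete fck at [1, 6, 7, 18] -> counters=[0,1,0,0,5,0,1,1,1,0,2,0,0,0,0,4,0,1,1,0,2,4,2,2,0,0,0,0,0,0,0,0,4,0,0,0,1,0,0,0,0,0,0]
Step 19: insert kjw at [10, 20, 22, 23] -> counters=[0,1,0,0,5,0,1,1,1,0,3,0,0,0,0,4,0,1,1,0,3,4,3,3,0,0,0,0,0,0,0,0,4,0,0,0,1,0,0,0,0,0,0]
Step 20: insert kjw at [10, 20, 22, 23] -> counters=[0,1,0,0,5,0,1,1,1,0,4,0,0,0,0,4,0,1,1,0,4,4,4,4,0,0,0,0,0,0,0,0,4,0,0,0,1,0,0,0,0,0,0]
Final counters=[0,1,0,0,5,0,1,1,1,0,4,0,0,0,0,4,0,1,1,0,4,4,4,4,0,0,0,0,0,0,0,0,4,0,0,0,1,0,0,0,0,0,0] -> counters[18]=1

Answer: 1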